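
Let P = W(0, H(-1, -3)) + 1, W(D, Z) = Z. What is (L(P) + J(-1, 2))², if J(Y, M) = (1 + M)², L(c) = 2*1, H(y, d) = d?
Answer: 121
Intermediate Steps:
P = -2 (P = -3 + 1 = -2)
L(c) = 2
(L(P) + J(-1, 2))² = (2 + (1 + 2)²)² = (2 + 3²)² = (2 + 9)² = 11² = 121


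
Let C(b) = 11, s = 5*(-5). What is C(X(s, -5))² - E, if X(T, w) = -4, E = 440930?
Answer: -440809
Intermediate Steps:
s = -25
C(X(s, -5))² - E = 11² - 1*440930 = 121 - 440930 = -440809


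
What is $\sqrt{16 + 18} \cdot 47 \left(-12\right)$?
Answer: $- 564 \sqrt{34} \approx -3288.7$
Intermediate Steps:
$\sqrt{16 + 18} \cdot 47 \left(-12\right) = \sqrt{34} \cdot 47 \left(-12\right) = 47 \sqrt{34} \left(-12\right) = - 564 \sqrt{34}$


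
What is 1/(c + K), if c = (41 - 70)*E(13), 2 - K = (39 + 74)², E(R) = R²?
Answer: -1/17668 ≈ -5.6599e-5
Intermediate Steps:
K = -12767 (K = 2 - (39 + 74)² = 2 - 1*113² = 2 - 1*12769 = 2 - 12769 = -12767)
c = -4901 (c = (41 - 70)*13² = -29*169 = -4901)
1/(c + K) = 1/(-4901 - 12767) = 1/(-17668) = -1/17668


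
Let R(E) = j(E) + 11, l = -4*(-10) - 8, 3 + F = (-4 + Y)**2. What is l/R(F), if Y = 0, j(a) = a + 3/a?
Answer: 416/315 ≈ 1.3206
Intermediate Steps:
F = 13 (F = -3 + (-4 + 0)**2 = -3 + (-4)**2 = -3 + 16 = 13)
l = 32 (l = 40 - 8 = 32)
R(E) = 11 + E + 3/E (R(E) = (E + 3/E) + 11 = 11 + E + 3/E)
l/R(F) = 32/(11 + 13 + 3/13) = 32/(315/13) = 32*(13/315) = 416/315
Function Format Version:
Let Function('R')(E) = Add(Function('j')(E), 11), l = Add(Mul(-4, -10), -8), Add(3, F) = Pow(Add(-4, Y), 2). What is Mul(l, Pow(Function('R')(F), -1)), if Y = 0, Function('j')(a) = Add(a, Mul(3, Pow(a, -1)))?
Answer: Rational(416, 315) ≈ 1.3206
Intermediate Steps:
F = 13 (F = Add(-3, Pow(Add(-4, 0), 2)) = Add(-3, Pow(-4, 2)) = Add(-3, 16) = 13)
l = 32 (l = Add(40, -8) = 32)
Function('R')(E) = Add(11, E, Mul(3, Pow(E, -1))) (Function('R')(E) = Add(Add(E, Mul(3, Pow(E, -1))), 11) = Add(11, E, Mul(3, Pow(E, -1))))
Mul(l, Pow(Function('R')(F), -1)) = Mul(32, Pow(Add(11, 13, Mul(3, Pow(13, -1))), -1)) = Mul(32, Pow(Add(11, 13, Mul(3, Rational(1, 13))), -1)) = Mul(32, Pow(Add(11, 13, Rational(3, 13)), -1)) = Mul(32, Pow(Rational(315, 13), -1)) = Mul(32, Rational(13, 315)) = Rational(416, 315)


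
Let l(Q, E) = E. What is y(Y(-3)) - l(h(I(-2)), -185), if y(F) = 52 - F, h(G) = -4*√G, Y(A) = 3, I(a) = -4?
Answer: 234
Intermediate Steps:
y(Y(-3)) - l(h(I(-2)), -185) = (52 - 1*3) - 1*(-185) = (52 - 3) + 185 = 49 + 185 = 234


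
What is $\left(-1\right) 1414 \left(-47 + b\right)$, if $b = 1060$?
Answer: $-1432382$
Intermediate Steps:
$\left(-1\right) 1414 \left(-47 + b\right) = \left(-1\right) 1414 \left(-47 + 1060\right) = \left(-1414\right) 1013 = -1432382$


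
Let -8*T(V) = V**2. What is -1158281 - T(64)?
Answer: -1157769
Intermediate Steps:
T(V) = -V**2/8
-1158281 - T(64) = -1158281 - (-1)*64**2/8 = -1158281 - (-1)*4096/8 = -1158281 - 1*(-512) = -1158281 + 512 = -1157769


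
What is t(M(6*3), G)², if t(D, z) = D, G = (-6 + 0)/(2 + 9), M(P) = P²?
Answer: 104976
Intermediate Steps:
G = -6/11 ≈ -0.54545
t(M(6*3), G)² = ((6*3)²)² = (18²)² = 324² = 104976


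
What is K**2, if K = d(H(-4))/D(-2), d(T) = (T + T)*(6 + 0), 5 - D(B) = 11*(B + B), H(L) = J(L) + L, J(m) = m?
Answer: 9216/2401 ≈ 3.8384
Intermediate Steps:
H(L) = 2*L (H(L) = L + L = 2*L)
D(B) = 5 - 22*B (D(B) = 5 - 11*(B + B) = 5 - 11*2*B = 5 - 22*B)
d(T) = 12*T (d(T) = (2*T)*6 = 12*T)
K = -96/49 (K = (12*(2*(-4)))/(5 - 22*(-2)) = (12*(-8))/(5 + 44) = -96/49 ≈ -1.9592)
K**2 = (-96/49)**2 = 9216/2401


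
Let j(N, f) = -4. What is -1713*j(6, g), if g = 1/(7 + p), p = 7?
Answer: 6852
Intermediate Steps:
g = 1/14 (g = 1/(7 + 7) = 1/14 ≈ 0.071429)
-1713*j(6, g) = -1713*(-4) = 6852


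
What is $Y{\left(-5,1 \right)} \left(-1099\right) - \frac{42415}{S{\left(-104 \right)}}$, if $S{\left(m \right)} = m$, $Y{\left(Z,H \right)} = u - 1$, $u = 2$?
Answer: $- \frac{71881}{104} \approx -691.16$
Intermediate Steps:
$Y{\left(Z,H \right)} = 1$ ($Y{\left(Z,H \right)} = 2 - 1 = 1$)
$Y{\left(-5,1 \right)} \left(-1099\right) - \frac{42415}{S{\left(-104 \right)}} = 1 \left(-1099\right) - \frac{42415}{-104} = -1099 - - \frac{42415}{104} = -1099 + \frac{42415}{104} = - \frac{71881}{104}$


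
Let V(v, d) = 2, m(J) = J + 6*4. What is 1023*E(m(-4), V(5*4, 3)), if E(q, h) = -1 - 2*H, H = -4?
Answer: 7161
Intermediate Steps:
m(J) = 24 + J (m(J) = J + 24 = 24 + J)
E(q, h) = 7 (E(q, h) = -1 - 2*(-4) = -1 + 8 = 7)
1023*E(m(-4), V(5*4, 3)) = 1023*7 = 7161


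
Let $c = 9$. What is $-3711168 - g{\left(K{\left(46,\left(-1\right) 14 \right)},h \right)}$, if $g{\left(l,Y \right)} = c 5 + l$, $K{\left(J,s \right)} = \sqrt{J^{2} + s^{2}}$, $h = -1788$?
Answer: $-3711213 - 34 \sqrt{2} \approx -3.7113 \cdot 10^{6}$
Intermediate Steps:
$g{\left(l,Y \right)} = 45 + l$ ($g{\left(l,Y \right)} = 9 \cdot 5 + l = 45 + l$)
$-3711168 - g{\left(K{\left(46,\left(-1\right) 14 \right)},h \right)} = -3711168 - \left(45 + \sqrt{46^{2} + \left(\left(-1\right) 14\right)^{2}}\right) = -3711168 - \left(45 + \sqrt{2116 + \left(-14\right)^{2}}\right) = -3711168 - \left(45 + \sqrt{2116 + 196}\right) = -3711168 - \left(45 + \sqrt{2312}\right) = -3711168 - \left(45 + 34 \sqrt{2}\right) = -3711213 - 34 \sqrt{2}$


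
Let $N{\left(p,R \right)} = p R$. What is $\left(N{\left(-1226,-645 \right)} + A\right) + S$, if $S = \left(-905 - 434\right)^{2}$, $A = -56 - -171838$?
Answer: $2755473$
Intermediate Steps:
$N{\left(p,R \right)} = R p$
$A = 171782$ ($A = -56 + 171838 = 171782$)
$S = 1792921$ ($S = \left(-1339\right)^{2} = 1792921$)
$\left(N{\left(-1226,-645 \right)} + A\right) + S = \left(\left(-645\right) \left(-1226\right) + 171782\right) + 1792921 = \left(790770 + 171782\right) + 1792921 = 962552 + 1792921 = 2755473$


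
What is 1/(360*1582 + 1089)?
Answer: 1/570609 ≈ 1.7525e-6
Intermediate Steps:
1/(360*1582 + 1089) = 1/(569520 + 1089) = 1/570609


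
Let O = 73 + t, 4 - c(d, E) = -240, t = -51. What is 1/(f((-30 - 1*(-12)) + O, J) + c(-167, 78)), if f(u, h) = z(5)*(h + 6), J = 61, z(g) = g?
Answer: 1/579 ≈ 0.0017271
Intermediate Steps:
c(d, E) = 244 (c(d, E) = 4 - 1*(-240) = 4 + 240 = 244)
O = 22 (O = 73 - 51 = 22)
f(u, h) = 30 + 5*h (f(u, h) = 5*(h + 6) = 5*(6 + h) = 30 + 5*h)
1/(f((-30 - 1*(-12)) + O, J) + c(-167, 78)) = 1/((30 + 5*61) + 244) = 1/((30 + 305) + 244) = 1/(335 + 244) = 1/579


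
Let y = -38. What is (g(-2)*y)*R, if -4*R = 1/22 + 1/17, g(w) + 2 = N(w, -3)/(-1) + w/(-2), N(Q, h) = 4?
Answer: -3705/748 ≈ -4.9532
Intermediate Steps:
g(w) = -6 - w/2 (g(w) = -2 + (4/(-1) + w/(-2)) = -2 + (4*(-1) + w*(-½)) = -2 + (-4 - w/2) = -6 - w/2)
R = -39/1496 (R = -(1/22 + 1/17)/4 = -¼*39/374 = -39/1496 ≈ -0.026070)
(g(-2)*y)*R = ((-6 - ½*(-2))*(-38))*(-39/1496) = ((-6 + 1)*(-38))*(-39/1496) = -5*(-38)*(-39/1496) = 190*(-39/1496) = -3705/748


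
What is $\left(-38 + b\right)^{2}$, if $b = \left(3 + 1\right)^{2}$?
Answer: $484$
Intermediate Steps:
$b = 16$ ($b = 4^{2} = 16$)
$\left(-38 + b\right)^{2} = \left(-38 + 16\right)^{2} = \left(-22\right)^{2} = 484$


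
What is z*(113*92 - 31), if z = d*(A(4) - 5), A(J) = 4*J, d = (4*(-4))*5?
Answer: -9121200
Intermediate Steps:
d = -80 (d = -16*5 = -80)
z = -880 (z = -80*(4*4 - 5) = -80*(16 - 5) = -80*11 = -880)
z*(113*92 - 31) = -880*(113*92 - 31) = -880*(10396 - 31) = -880*10365 = -9121200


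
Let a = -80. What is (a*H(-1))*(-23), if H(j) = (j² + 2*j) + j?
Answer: -3680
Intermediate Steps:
H(j) = j² + 3*j
(a*H(-1))*(-23) = -(-80)*(3 - 1)*(-23) = -(-80)*2*(-23) = -80*(-2)*(-23) = 160*(-23) = -3680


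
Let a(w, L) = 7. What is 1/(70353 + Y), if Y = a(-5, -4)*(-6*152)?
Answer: 1/63969 ≈ 1.5633e-5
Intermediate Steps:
Y = -6384 (Y = 7*(-6*152) = 7*(-912) = -6384)
1/(70353 + Y) = 1/(70353 - 6384) = 1/63969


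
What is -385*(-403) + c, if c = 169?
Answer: 155324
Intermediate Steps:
-385*(-403) + c = -385*(-403) + 169 = 155155 + 169 = 155324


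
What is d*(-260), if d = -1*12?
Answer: 3120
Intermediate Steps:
d = -12
d*(-260) = -12*(-260) = 3120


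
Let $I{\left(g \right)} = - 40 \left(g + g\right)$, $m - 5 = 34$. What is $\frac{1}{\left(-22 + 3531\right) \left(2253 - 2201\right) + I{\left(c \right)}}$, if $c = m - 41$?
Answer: $\frac{1}{182628} \approx 5.4756 \cdot 10^{-6}$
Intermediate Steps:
$m = 39$ ($m = 5 + 34 = 39$)
$c = -2$ ($c = 39 - 41 = -2$)
$I{\left(g \right)} = - 80 g$ ($I{\left(g \right)} = - 40 \cdot 2 g = - 80 g$)
$\frac{1}{\left(-22 + 3531\right) \left(2253 - 2201\right) + I{\left(c \right)}} = \frac{1}{\left(-22 + 3531\right) \left(2253 - 2201\right) - -160} = \frac{1}{3509 \cdot 52 + 160} = \frac{1}{182468 + 160} = \frac{1}{182628}$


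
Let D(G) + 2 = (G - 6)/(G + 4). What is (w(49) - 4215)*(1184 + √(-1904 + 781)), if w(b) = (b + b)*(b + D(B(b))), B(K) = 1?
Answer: 346912 + 293*I*√1123 ≈ 3.4691e+5 + 9818.8*I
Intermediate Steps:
D(G) = -2 + (-6 + G)/(4 + G) (D(G) = -2 + (G - 6)/(G + 4) = -2 + (-6 + G)/(4 + G))
w(b) = 2*b*(-3 + b) (w(b) = (b + b)*(b + (-14 - 1*1)/(4 + 1)) = (2*b)*(b + (-14 - 1)/5) = (2*b)*(b + (⅕)*(-15)) = (2*b)*(b - 3) = (2*b)*(-3 + b) = 2*b*(-3 + b))
(w(49) - 4215)*(1184 + √(-1904 + 781)) = (2*49*(-3 + 49) - 4215)*(1184 + √(-1904 + 781)) = (2*49*46 - 4215)*(1184 + √(-1123)) = (4508 - 4215)*(1184 + I*√1123) = 293*(1184 + I*√1123) = 346912 + 293*I*√1123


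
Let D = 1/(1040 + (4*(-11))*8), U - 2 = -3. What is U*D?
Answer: -1/688 ≈ -0.0014535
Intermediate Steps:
U = -1 (U = 2 - 3 = -1)
D = 1/688 (D = 1/(1040 - 44*8) = 1/(1040 - 352) = 1/688 ≈ 0.0014535)
U*D = -1*1/688 = -1/688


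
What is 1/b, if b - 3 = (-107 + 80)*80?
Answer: -1/2157 ≈ -0.00046361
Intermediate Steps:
b = -2157 (b = 3 + (-107 + 80)*80 = 3 - 27*80 = 3 - 2160 = -2157)
1/b = 1/(-2157) = -1/2157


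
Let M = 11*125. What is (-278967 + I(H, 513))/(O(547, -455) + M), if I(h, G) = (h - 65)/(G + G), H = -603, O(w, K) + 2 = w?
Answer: -28622081/196992 ≈ -145.30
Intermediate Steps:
M = 1375
O(w, K) = -2 + w
I(h, G) = (-65 + h)/(2*G) (I(h, G) = (-65 + h)/((2*G)) = (-65 + h)*(1/(2*G)) = (-65 + h)/(2*G))
(-278967 + I(H, 513))/(O(547, -455) + M) = (-278967 + (½)*(-65 - 603)/513)/((-2 + 547) + 1375) = (-278967 + (½)*(1/513)*(-668))/(545 + 1375) = (-278967 - 334/513)/1920 = -143110405/513*1/1920 = -28622081/196992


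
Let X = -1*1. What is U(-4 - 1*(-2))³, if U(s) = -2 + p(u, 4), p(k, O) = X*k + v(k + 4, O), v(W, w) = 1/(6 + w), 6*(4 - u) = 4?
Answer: -3869893/27000 ≈ -143.33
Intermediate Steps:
u = 10/3 (u = 4 - ⅙*4 = 4 - ⅔ = 10/3 ≈ 3.3333)
X = -1
p(k, O) = 1/(6 + O) - k (p(k, O) = -k + 1/(6 + O) = 1/(6 + O) - k)
U(s) = -157/30 (U(s) = -2 + (1 - 1*10/3*(6 + 4))/(6 + 4) = -2 + (1 - 1*10/3*10)/10 = -2 + (1 - 100/3)/10 = -2 + (⅒)*(-97/3) = -2 - 97/30 = -157/30)
U(-4 - 1*(-2))³ = (-157/30)³ = -3869893/27000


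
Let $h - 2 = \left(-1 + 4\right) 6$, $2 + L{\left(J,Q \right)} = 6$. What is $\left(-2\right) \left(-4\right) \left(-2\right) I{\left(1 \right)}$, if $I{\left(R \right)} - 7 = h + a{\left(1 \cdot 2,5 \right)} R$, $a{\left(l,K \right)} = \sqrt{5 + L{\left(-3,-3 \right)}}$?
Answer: $-480$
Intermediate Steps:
$L{\left(J,Q \right)} = 4$ ($L{\left(J,Q \right)} = -2 + 6 = 4$)
$a{\left(l,K \right)} = 3$ ($a{\left(l,K \right)} = \sqrt{5 + 4} = \sqrt{9} = 3$)
$h = 20$ ($h = 2 + \left(-1 + 4\right) 6 = 2 + 3 \cdot 6 = 2 + 18 = 20$)
$I{\left(R \right)} = 27 + 3 R$ ($I{\left(R \right)} = 7 + \left(20 + 3 R\right) = 27 + 3 R$)
$\left(-2\right) \left(-4\right) \left(-2\right) I{\left(1 \right)} = \left(-2\right) \left(-4\right) \left(-2\right) \left(27 + 3 \cdot 1\right) = 8 \left(-2\right) \left(27 + 3\right) = \left(-16\right) 30 = -480$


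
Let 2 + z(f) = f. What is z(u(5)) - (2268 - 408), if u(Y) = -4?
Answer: -1866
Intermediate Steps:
z(f) = -2 + f
z(u(5)) - (2268 - 408) = (-2 - 4) - (2268 - 408) = -6 - 1*1860 = -6 - 1860 = -1866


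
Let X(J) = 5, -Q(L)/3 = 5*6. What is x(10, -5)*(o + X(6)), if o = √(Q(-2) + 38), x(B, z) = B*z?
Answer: -250 - 100*I*√13 ≈ -250.0 - 360.56*I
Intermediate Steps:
Q(L) = -90 (Q(L) = -15*6 = -3*30 = -90)
o = 2*I*√13 (o = √(-90 + 38) = √(-52) = 2*I*√13 ≈ 7.2111*I)
x(10, -5)*(o + X(6)) = (10*(-5))*(2*I*√13 + 5) = -50*(5 + 2*I*√13) = -250 - 100*I*√13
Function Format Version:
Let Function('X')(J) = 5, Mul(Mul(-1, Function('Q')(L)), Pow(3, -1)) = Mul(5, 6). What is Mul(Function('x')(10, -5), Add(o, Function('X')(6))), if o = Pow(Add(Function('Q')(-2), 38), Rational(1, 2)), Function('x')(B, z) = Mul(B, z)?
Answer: Add(-250, Mul(-100, I, Pow(13, Rational(1, 2)))) ≈ Add(-250.00, Mul(-360.56, I))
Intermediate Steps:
Function('Q')(L) = -90 (Function('Q')(L) = Mul(-3, Mul(5, 6)) = Mul(-3, 30) = -90)
o = Mul(2, I, Pow(13, Rational(1, 2))) (o = Pow(Add(-90, 38), Rational(1, 2)) = Pow(-52, Rational(1, 2)) = Mul(2, I, Pow(13, Rational(1, 2))) ≈ Mul(7.2111, I))
Mul(Function('x')(10, -5), Add(o, Function('X')(6))) = Mul(Mul(10, -5), Add(Mul(2, I, Pow(13, Rational(1, 2))), 5)) = Mul(-50, Add(5, Mul(2, I, Pow(13, Rational(1, 2))))) = Add(-250, Mul(-100, I, Pow(13, Rational(1, 2))))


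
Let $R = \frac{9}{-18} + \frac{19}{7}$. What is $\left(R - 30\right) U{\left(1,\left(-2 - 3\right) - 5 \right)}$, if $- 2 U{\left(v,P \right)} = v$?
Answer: $\frac{389}{28} \approx 13.893$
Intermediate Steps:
$R = \frac{31}{14}$ ($R = 9 \left(- \frac{1}{18}\right) + 19 \cdot \frac{1}{7} = - \frac{1}{2} + \frac{19}{7} = \frac{31}{14} \approx 2.2143$)
$U{\left(v,P \right)} = - \frac{v}{2}$
$\left(R - 30\right) U{\left(1,\left(-2 - 3\right) - 5 \right)} = \left(\frac{31}{14} - 30\right) \left(\left(- \frac{1}{2}\right) 1\right) = \left(- \frac{389}{14}\right) \left(- \frac{1}{2}\right) = \frac{389}{28}$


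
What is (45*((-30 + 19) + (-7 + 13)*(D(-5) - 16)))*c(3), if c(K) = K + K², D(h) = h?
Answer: -73980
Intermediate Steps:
(45*((-30 + 19) + (-7 + 13)*(D(-5) - 16)))*c(3) = (45*((-30 + 19) + (-7 + 13)*(-5 - 16)))*(3*(1 + 3)) = (45*(-11 + 6*(-21)))*(3*4) = (45*(-11 - 126))*12 = (45*(-137))*12 = -6165*12 = -73980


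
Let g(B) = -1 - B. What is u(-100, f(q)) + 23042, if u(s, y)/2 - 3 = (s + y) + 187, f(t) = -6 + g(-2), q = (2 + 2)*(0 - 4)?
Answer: 23212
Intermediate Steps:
q = -16 (q = 4*(-4) = -16)
f(t) = -5 (f(t) = -6 + (-1 - 1*(-2)) = -6 + (-1 + 2) = -6 + 1 = -5)
u(s, y) = 380 + 2*s + 2*y (u(s, y) = 6 + 2*((s + y) + 187) = 6 + 2*(187 + s + y) = 6 + (374 + 2*s + 2*y) = 380 + 2*s + 2*y)
u(-100, f(q)) + 23042 = (380 + 2*(-100) + 2*(-5)) + 23042 = (380 - 200 - 10) + 23042 = 170 + 23042 = 23212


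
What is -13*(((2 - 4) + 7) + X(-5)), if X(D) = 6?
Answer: -143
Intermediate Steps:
-13*(((2 - 4) + 7) + X(-5)) = -13*(((2 - 4) + 7) + 6) = -13*((-2 + 7) + 6) = -13*(5 + 6) = -13*11 = -143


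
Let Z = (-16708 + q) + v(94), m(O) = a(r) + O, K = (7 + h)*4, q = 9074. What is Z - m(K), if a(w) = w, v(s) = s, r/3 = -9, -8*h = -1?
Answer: -15083/2 ≈ -7541.5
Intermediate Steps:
h = ⅛ (h = -⅛*(-1) = ⅛ ≈ 0.12500)
r = -27 (r = 3*(-9) = -27)
K = 57/2 (K = (7 + ⅛)*4 = (57/8)*4 = 57/2 ≈ 28.500)
m(O) = -27 + O
Z = -7540 (Z = (-16708 + 9074) + 94 = -7634 + 94 = -7540)
Z - m(K) = -7540 - (-27 + 57/2) = -7540 - 1*3/2 = -7540 - 3/2 = -15083/2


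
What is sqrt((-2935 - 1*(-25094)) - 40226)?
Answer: I*sqrt(18067) ≈ 134.41*I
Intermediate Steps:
sqrt((-2935 - 1*(-25094)) - 40226) = sqrt((-2935 + 25094) - 40226) = sqrt(22159 - 40226) = sqrt(-18067) = I*sqrt(18067)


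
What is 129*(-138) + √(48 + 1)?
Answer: -17795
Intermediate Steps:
129*(-138) + √(48 + 1) = -17802 + √49 = -17802 + 7 = -17795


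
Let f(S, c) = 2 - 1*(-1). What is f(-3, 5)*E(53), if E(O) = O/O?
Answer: 3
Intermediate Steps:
f(S, c) = 3 (f(S, c) = 2 + 1 = 3)
E(O) = 1
f(-3, 5)*E(53) = 3*1 = 3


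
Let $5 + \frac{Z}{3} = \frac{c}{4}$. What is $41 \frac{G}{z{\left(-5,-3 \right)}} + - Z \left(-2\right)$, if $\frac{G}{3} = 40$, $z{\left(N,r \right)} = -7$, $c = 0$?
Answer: $- \frac{5130}{7} \approx -732.86$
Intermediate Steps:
$Z = -15$ ($Z = -15 + 3 \cdot \frac{0}{4} = -15 + 3 \cdot 0 \cdot \frac{1}{4} = -15 + 3 \cdot 0 = -15 + 0 = -15$)
$G = 120$ ($G = 3 \cdot 40 = 120$)
$41 \frac{G}{z{\left(-5,-3 \right)}} + - Z \left(-2\right) = 41 \frac{120}{-7} + \left(-1\right) \left(-15\right) \left(-2\right) = 41 \cdot 120 \left(- \frac{1}{7}\right) + 15 \left(-2\right) = 41 \left(- \frac{120}{7}\right) - 30 = - \frac{4920}{7} - 30 = - \frac{5130}{7}$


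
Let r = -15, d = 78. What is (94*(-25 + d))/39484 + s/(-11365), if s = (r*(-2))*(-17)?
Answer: 7675727/44873566 ≈ 0.17105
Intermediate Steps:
s = -510 (s = -15*(-2)*(-17) = 30*(-17) = -510)
(94*(-25 + d))/39484 + s/(-11365) = (94*(-25 + 78))/39484 - 510/(-11365) = (94*53)*(1/39484) - 510*(-1/11365) = 4982*(1/39484) + 102/2273 = 2491/19742 + 102/2273 = 7675727/44873566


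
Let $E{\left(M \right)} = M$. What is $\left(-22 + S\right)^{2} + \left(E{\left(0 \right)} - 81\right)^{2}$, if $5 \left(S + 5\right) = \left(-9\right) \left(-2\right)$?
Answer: $\frac{177714}{25} \approx 7108.6$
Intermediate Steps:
$S = - \frac{7}{5}$ ($S = -5 + \frac{\left(-9\right) \left(-2\right)}{5} = -5 + \frac{1}{5} \cdot 18 = -5 + \frac{18}{5} = - \frac{7}{5} \approx -1.4$)
$\left(-22 + S\right)^{2} + \left(E{\left(0 \right)} - 81\right)^{2} = \left(-22 - \frac{7}{5}\right)^{2} + \left(0 - 81\right)^{2} = \left(- \frac{117}{5}\right)^{2} + \left(-81\right)^{2} = \frac{13689}{25} + 6561 = \frac{177714}{25}$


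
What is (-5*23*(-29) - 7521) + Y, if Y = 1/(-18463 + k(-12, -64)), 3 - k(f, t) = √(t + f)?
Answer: (-8372*√19 + 77273561*I)/(2*(√19 - 9230*I)) ≈ -4186.0 + 2.5611e-8*I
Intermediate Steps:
k(f, t) = 3 - √(f + t) (k(f, t) = 3 - √(t + f) = 3 - √(f + t))
Y = 1/(-18460 - 2*I*√19) (Y = 1/(-18463 + (3 - √(-12 - 64))) = 1/(-18463 + (3 - √(-76))) = 1/(-18463 + (3 - 2*I*√19)) = 1/(-18460 - 2*I*√19) ≈ -5.4171e-5 + 2.56e-8*I)
(-5*23*(-29) - 7521) + Y = (-5*23*(-29) - 7521) + I/(2*(√19 - 9230*I)) = (-115*(-29) - 7521) + I/(2*(√19 - 9230*I)) = (3335 - 7521) + I/(2*(√19 - 9230*I)) = -4186 + I/(2*(√19 - 9230*I))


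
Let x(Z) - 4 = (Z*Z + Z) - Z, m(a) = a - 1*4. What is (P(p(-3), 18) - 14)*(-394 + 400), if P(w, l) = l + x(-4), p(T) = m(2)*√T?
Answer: 144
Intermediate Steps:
m(a) = -4 + a (m(a) = a - 4 = -4 + a)
p(T) = -2*√T (p(T) = (-4 + 2)*√T = -2*√T)
x(Z) = 4 + Z² (x(Z) = 4 + ((Z*Z + Z) - Z) = 4 + ((Z² + Z) - Z) = 4 + ((Z + Z²) - Z) = 4 + Z²)
P(w, l) = 20 + l (P(w, l) = l + (4 + (-4)²) = l + (4 + 16) = l + 20 = 20 + l)
(P(p(-3), 18) - 14)*(-394 + 400) = ((20 + 18) - 14)*(-394 + 400) = (38 - 14)*6 = 24*6 = 144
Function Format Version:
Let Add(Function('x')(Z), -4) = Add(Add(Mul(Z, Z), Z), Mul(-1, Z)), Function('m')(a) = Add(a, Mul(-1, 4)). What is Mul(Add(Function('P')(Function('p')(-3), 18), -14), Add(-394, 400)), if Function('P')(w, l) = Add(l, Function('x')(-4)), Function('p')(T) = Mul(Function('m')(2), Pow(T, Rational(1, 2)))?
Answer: 144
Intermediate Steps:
Function('m')(a) = Add(-4, a) (Function('m')(a) = Add(a, -4) = Add(-4, a))
Function('p')(T) = Mul(-2, Pow(T, Rational(1, 2))) (Function('p')(T) = Mul(Add(-4, 2), Pow(T, Rational(1, 2))) = Mul(-2, Pow(T, Rational(1, 2))))
Function('x')(Z) = Add(4, Pow(Z, 2)) (Function('x')(Z) = Add(4, Add(Add(Mul(Z, Z), Z), Mul(-1, Z))) = Add(4, Add(Add(Pow(Z, 2), Z), Mul(-1, Z))) = Add(4, Add(Add(Z, Pow(Z, 2)), Mul(-1, Z))) = Add(4, Pow(Z, 2)))
Function('P')(w, l) = Add(20, l) (Function('P')(w, l) = Add(l, Add(4, Pow(-4, 2))) = Add(l, Add(4, 16)) = Add(l, 20) = Add(20, l))
Mul(Add(Function('P')(Function('p')(-3), 18), -14), Add(-394, 400)) = Mul(Add(Add(20, 18), -14), Add(-394, 400)) = Mul(Add(38, -14), 6) = Mul(24, 6) = 144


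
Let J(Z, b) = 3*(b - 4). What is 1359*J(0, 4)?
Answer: 0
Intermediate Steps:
J(Z, b) = -12 + 3*b (J(Z, b) = 3*(-4 + b) = -12 + 3*b)
1359*J(0, 4) = 1359*(-12 + 3*4) = 1359*(-12 + 12) = 1359*0 = 0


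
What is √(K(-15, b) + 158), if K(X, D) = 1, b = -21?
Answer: √159 ≈ 12.610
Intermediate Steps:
√(K(-15, b) + 158) = √(1 + 158) = √159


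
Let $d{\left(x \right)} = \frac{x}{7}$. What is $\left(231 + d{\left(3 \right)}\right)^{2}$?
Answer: $\frac{2624400}{49} \approx 53559.0$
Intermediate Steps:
$d{\left(x \right)} = \frac{x}{7}$ ($d{\left(x \right)} = x \frac{1}{7} = \frac{x}{7}$)
$\left(231 + d{\left(3 \right)}\right)^{2} = \left(231 + \frac{1}{7} \cdot 3\right)^{2} = \left(231 + \frac{3}{7}\right)^{2} = \left(\frac{1620}{7}\right)^{2} = \frac{2624400}{49}$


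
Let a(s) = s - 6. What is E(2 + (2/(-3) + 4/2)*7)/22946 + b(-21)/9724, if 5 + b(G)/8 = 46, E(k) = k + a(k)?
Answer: 262103/7606599 ≈ 0.034457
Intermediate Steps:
a(s) = -6 + s
E(k) = -6 + 2*k (E(k) = k + (-6 + k) = -6 + 2*k)
b(G) = 328 (b(G) = -40 + 8*46 = -40 + 368 = 328)
E(2 + (2/(-3) + 4/2)*7)/22946 + b(-21)/9724 = (-6 + 2*(2 + (2/(-3) + 4/2)*7))/22946 + 328/9724 = (-6 + 2*(2 + (2*(-⅓) + 4*(½))*7))*(1/22946) + 328*(1/9724) = (-6 + 2*(2 + (-⅔ + 2)*7))*(1/22946) + 82/2431 = (-6 + 2*(2 + (4/3)*7))*(1/22946) + 82/2431 = (-6 + 2*(2 + 28/3))*(1/22946) + 82/2431 = (-6 + 2*(34/3))*(1/22946) + 82/2431 = (-6 + 68/3)*(1/22946) + 82/2431 = (50/3)*(1/22946) + 82/2431 = 25/34419 + 82/2431 = 262103/7606599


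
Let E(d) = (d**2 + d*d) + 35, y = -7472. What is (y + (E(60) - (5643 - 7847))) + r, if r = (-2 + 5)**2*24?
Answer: 2183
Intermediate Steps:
r = 216 (r = 3**2*24 = 9*24 = 216)
E(d) = 35 + 2*d**2 (E(d) = (d**2 + d**2) + 35 = 2*d**2 + 35 = 35 + 2*d**2)
(y + (E(60) - (5643 - 7847))) + r = (-7472 + ((35 + 2*60**2) - (5643 - 7847))) + 216 = (-7472 + ((35 + 2*3600) - 1*(-2204))) + 216 = (-7472 + ((35 + 7200) + 2204)) + 216 = (-7472 + (7235 + 2204)) + 216 = (-7472 + 9439) + 216 = 1967 + 216 = 2183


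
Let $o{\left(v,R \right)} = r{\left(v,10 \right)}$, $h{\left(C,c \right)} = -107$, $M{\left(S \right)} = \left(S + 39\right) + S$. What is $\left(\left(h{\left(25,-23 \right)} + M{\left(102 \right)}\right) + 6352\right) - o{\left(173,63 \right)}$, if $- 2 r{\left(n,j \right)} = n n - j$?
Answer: $\frac{42895}{2} \approx 21448.0$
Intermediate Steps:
$r{\left(n,j \right)} = \frac{j}{2} - \frac{n^{2}}{2}$ ($r{\left(n,j \right)} = - \frac{n n - j}{2} = - \frac{n^{2} - j}{2} = \frac{j}{2} - \frac{n^{2}}{2}$)
$M{\left(S \right)} = 39 + 2 S$ ($M{\left(S \right)} = \left(39 + S\right) + S = 39 + 2 S$)
$o{\left(v,R \right)} = 5 - \frac{v^{2}}{2}$ ($o{\left(v,R \right)} = \frac{1}{2} \cdot 10 - \frac{v^{2}}{2} = 5 - \frac{v^{2}}{2}$)
$\left(\left(h{\left(25,-23 \right)} + M{\left(102 \right)}\right) + 6352\right) - o{\left(173,63 \right)} = \left(\left(-107 + \left(39 + 2 \cdot 102\right)\right) + 6352\right) - \left(5 - \frac{173^{2}}{2}\right) = \left(\left(-107 + \left(39 + 204\right)\right) + 6352\right) - \left(5 - \frac{29929}{2}\right) = \left(\left(-107 + 243\right) + 6352\right) - \left(5 - \frac{29929}{2}\right) = \left(136 + 6352\right) - - \frac{29919}{2} = 6488 + \frac{29919}{2} = \frac{42895}{2}$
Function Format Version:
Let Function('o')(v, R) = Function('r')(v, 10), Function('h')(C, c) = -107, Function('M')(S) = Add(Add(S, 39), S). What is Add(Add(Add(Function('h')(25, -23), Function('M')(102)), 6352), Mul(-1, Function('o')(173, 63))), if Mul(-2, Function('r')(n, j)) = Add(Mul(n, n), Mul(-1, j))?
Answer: Rational(42895, 2) ≈ 21448.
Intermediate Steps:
Function('r')(n, j) = Add(Mul(Rational(1, 2), j), Mul(Rational(-1, 2), Pow(n, 2))) (Function('r')(n, j) = Mul(Rational(-1, 2), Add(Mul(n, n), Mul(-1, j))) = Mul(Rational(-1, 2), Add(Pow(n, 2), Mul(-1, j))) = Add(Mul(Rational(1, 2), j), Mul(Rational(-1, 2), Pow(n, 2))))
Function('M')(S) = Add(39, Mul(2, S)) (Function('M')(S) = Add(Add(39, S), S) = Add(39, Mul(2, S)))
Function('o')(v, R) = Add(5, Mul(Rational(-1, 2), Pow(v, 2))) (Function('o')(v, R) = Add(Mul(Rational(1, 2), 10), Mul(Rational(-1, 2), Pow(v, 2))) = Add(5, Mul(Rational(-1, 2), Pow(v, 2))))
Add(Add(Add(Function('h')(25, -23), Function('M')(102)), 6352), Mul(-1, Function('o')(173, 63))) = Add(Add(Add(-107, Add(39, Mul(2, 102))), 6352), Mul(-1, Add(5, Mul(Rational(-1, 2), Pow(173, 2))))) = Add(Add(Add(-107, Add(39, 204)), 6352), Mul(-1, Add(5, Mul(Rational(-1, 2), 29929)))) = Add(Add(Add(-107, 243), 6352), Mul(-1, Add(5, Rational(-29929, 2)))) = Add(Add(136, 6352), Mul(-1, Rational(-29919, 2))) = Add(6488, Rational(29919, 2)) = Rational(42895, 2)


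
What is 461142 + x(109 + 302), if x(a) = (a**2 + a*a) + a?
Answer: 799395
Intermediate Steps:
x(a) = a + 2*a**2 (x(a) = (a**2 + a**2) + a = 2*a**2 + a = a + 2*a**2)
461142 + x(109 + 302) = 461142 + (109 + 302)*(1 + 2*(109 + 302)) = 461142 + 411*(1 + 2*411) = 461142 + 411*(1 + 822) = 461142 + 411*823 = 461142 + 338253 = 799395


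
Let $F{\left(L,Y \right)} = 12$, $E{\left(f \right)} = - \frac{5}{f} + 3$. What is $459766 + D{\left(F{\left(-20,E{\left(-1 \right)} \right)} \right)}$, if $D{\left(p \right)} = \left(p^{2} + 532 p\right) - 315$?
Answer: $465979$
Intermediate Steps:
$E{\left(f \right)} = 3 - \frac{5}{f}$
$D{\left(p \right)} = -315 + p^{2} + 532 p$
$459766 + D{\left(F{\left(-20,E{\left(-1 \right)} \right)} \right)} = 459766 + \left(-315 + 12^{2} + 532 \cdot 12\right) = 459766 + \left(-315 + 144 + 6384\right) = 459766 + 6213 = 465979$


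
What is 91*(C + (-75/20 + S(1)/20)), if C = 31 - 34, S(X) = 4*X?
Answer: -11921/20 ≈ -596.05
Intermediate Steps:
C = -3
91*(C + (-75/20 + S(1)/20)) = 91*(-3 + (-75/20 + (4*1)/20)) = 91*(-3 + (-75*1/20 + 4*(1/20))) = 91*(-3 + (-15/4 + 1/5)) = 91*(-3 - 71/20) = 91*(-131/20) = -11921/20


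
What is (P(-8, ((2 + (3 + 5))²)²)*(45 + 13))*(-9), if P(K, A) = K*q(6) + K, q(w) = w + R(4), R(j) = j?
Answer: 45936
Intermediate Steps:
q(w) = 4 + w (q(w) = w + 4 = 4 + w)
P(K, A) = 11*K (P(K, A) = K*(4 + 6) + K = K*10 + K = 10*K + K = 11*K)
(P(-8, ((2 + (3 + 5))²)²)*(45 + 13))*(-9) = ((11*(-8))*(45 + 13))*(-9) = -88*58*(-9) = -5104*(-9) = 45936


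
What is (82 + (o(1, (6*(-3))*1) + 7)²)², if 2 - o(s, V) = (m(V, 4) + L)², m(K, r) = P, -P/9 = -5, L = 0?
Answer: 16518843378244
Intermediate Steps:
P = 45 (P = -9*(-5) = 45)
m(K, r) = 45
o(s, V) = -2023 (o(s, V) = 2 - (45 + 0)² = 2 - 1*45² = 2 - 1*2025 = 2 - 2025 = -2023)
(82 + (o(1, (6*(-3))*1) + 7)²)² = (82 + (-2023 + 7)²)² = (82 + (-2016)²)² = (82 + 4064256)² = 4064338² = 16518843378244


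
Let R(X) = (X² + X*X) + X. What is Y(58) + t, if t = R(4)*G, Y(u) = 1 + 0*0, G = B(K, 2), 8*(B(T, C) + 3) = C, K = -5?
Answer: -98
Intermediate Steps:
B(T, C) = -3 + C/8
R(X) = X + 2*X² (R(X) = (X² + X²) + X = 2*X² + X = X + 2*X²)
G = -11/4 (G = -3 + (⅛)*2 = -3 + ¼ = -11/4 ≈ -2.7500)
Y(u) = 1 (Y(u) = 1 + 0 = 1)
t = -99 (t = (4*(1 + 2*4))*(-11/4) = (4*(1 + 8))*(-11/4) = (4*9)*(-11/4) = 36*(-11/4) = -99)
Y(58) + t = 1 - 99 = -98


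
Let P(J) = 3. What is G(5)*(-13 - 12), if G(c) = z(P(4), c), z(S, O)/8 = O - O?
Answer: 0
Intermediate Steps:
z(S, O) = 0 (z(S, O) = 8*(O - O) = 8*0 = 0)
G(c) = 0
G(5)*(-13 - 12) = 0*(-13 - 12) = 0*(-25) = 0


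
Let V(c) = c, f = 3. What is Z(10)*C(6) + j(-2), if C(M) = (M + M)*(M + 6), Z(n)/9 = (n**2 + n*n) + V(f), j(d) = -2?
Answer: 263086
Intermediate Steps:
Z(n) = 27 + 18*n**2 (Z(n) = 9*((n**2 + n*n) + 3) = 9*((n**2 + n**2) + 3) = 9*(2*n**2 + 3) = 9*(3 + 2*n**2) = 27 + 18*n**2)
C(M) = 2*M*(6 + M) (C(M) = (2*M)*(6 + M) = 2*M*(6 + M))
Z(10)*C(6) + j(-2) = (27 + 18*10**2)*(2*6*(6 + 6)) - 2 = (27 + 18*100)*(2*6*12) - 2 = (27 + 1800)*144 - 2 = 1827*144 - 2 = 263088 - 2 = 263086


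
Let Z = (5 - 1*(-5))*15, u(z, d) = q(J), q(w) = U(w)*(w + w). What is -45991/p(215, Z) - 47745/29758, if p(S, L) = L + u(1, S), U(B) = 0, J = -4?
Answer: -343940482/1115925 ≈ -308.21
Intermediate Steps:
q(w) = 0 (q(w) = 0*(w + w) = 0*(2*w) = 0)
u(z, d) = 0
Z = 150 (Z = (5 + 5)*15 = 10*15 = 150)
p(S, L) = L (p(S, L) = L + 0 = L)
-45991/p(215, Z) - 47745/29758 = -45991/150 - 47745/29758 = -343940482/1115925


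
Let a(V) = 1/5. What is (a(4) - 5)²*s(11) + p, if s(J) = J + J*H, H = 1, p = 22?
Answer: 13222/25 ≈ 528.88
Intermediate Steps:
a(V) = ⅕
s(J) = 2*J (s(J) = J + J*1 = J + J = 2*J)
(a(4) - 5)²*s(11) + p = (⅕ - 5)²*(2*11) + 22 = (-24/5)²*22 + 22 = (576/25)*22 + 22 = 12672/25 + 22 = 13222/25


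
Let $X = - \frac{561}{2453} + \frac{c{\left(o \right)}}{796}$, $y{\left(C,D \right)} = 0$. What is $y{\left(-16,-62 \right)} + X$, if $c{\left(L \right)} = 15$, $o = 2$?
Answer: $- \frac{37251}{177508} \approx -0.20986$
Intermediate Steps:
$X = - \frac{37251}{177508}$ ($X = - \frac{561}{2453} + \frac{15}{796} = \left(-561\right) \frac{1}{2453} + 15 \cdot \frac{1}{796} = - \frac{51}{223} + \frac{15}{796} = - \frac{37251}{177508} \approx -0.20986$)
$y{\left(-16,-62 \right)} + X = 0 - \frac{37251}{177508} = - \frac{37251}{177508}$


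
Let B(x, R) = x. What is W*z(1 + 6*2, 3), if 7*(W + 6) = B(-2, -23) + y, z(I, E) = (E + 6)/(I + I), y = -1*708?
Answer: -3384/91 ≈ -37.187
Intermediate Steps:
y = -708
z(I, E) = (6 + E)/(2*I) (z(I, E) = (6 + E)/((2*I)) = (6 + E)*(1/(2*I)) = (6 + E)/(2*I))
W = -752/7 (W = -6 + (-2 - 708)/7 = -6 + (1/7)*(-710) = -6 - 710/7 = -752/7 ≈ -107.43)
W*z(1 + 6*2, 3) = -376*(6 + 3)/(7*(1 + 6*2)) = -376*9/(7*(1 + 12)) = -376*9/(7*13) = -752/7*9/26 = -3384/91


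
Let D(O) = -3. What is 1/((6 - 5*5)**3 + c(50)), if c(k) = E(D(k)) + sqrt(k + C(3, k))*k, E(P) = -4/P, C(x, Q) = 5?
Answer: -61719/422010829 - 450*sqrt(55)/422010829 ≈ -0.00015416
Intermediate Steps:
c(k) = 4/3 + k*sqrt(5 + k) (c(k) = -4/(-3) + sqrt(k + 5)*k = -4*(-1/3) + sqrt(5 + k)*k = 4/3 + k*sqrt(5 + k))
1/((6 - 5*5)**3 + c(50)) = 1/((6 - 5*5)**3 + (4/3 + 50*sqrt(5 + 50))) = 1/((6 - 1*25)**3 + (4/3 + 50*sqrt(55))) = 1/((6 - 25)**3 + (4/3 + 50*sqrt(55))) = 1/((-19)**3 + (4/3 + 50*sqrt(55))) = 1/(-6859 + (4/3 + 50*sqrt(55))) = 1/(-20573/3 + 50*sqrt(55))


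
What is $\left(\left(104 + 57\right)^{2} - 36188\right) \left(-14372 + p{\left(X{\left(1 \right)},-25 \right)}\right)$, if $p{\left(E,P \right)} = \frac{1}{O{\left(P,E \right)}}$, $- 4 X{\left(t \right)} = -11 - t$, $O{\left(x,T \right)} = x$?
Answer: $\frac{3688943367}{25} \approx 1.4756 \cdot 10^{8}$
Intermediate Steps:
$X{\left(t \right)} = \frac{11}{4} + \frac{t}{4}$ ($X{\left(t \right)} = - \frac{-11 - t}{4} = \frac{11}{4} + \frac{t}{4}$)
$p{\left(E,P \right)} = \frac{1}{P}$
$\left(\left(104 + 57\right)^{2} - 36188\right) \left(-14372 + p{\left(X{\left(1 \right)},-25 \right)}\right) = \left(\left(104 + 57\right)^{2} - 36188\right) \left(-14372 + \frac{1}{-25}\right) = \left(161^{2} - 36188\right) \left(-14372 - \frac{1}{25}\right) = \left(25921 - 36188\right) \left(- \frac{359301}{25}\right) = \left(-10267\right) \left(- \frac{359301}{25}\right) = \frac{3688943367}{25}$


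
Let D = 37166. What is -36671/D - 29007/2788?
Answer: -590156455/51809404 ≈ -11.391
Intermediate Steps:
-36671/D - 29007/2788 = -36671/37166 - 29007/2788 = -590156455/51809404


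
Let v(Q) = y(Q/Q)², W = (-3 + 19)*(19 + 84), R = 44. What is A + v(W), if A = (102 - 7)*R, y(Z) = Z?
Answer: 4181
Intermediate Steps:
W = 1648 (W = 16*103 = 1648)
A = 4180 (A = (102 - 7)*44 = 95*44 = 4180)
v(Q) = 1 (v(Q) = (Q/Q)² = 1² = 1)
A + v(W) = 4180 + 1 = 4181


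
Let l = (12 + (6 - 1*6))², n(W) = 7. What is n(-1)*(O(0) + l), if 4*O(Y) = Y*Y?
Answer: 1008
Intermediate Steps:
l = 144 (l = (12 + (6 - 6))² = (12 + 0)² = 12² = 144)
O(Y) = Y²/4 (O(Y) = (Y*Y)/4 = Y²/4)
n(-1)*(O(0) + l) = 7*((¼)*0² + 144) = 7*((¼)*0 + 144) = 7*(0 + 144) = 7*144 = 1008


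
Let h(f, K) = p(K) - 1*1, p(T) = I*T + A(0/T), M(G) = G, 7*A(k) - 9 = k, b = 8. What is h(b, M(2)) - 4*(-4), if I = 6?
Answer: 198/7 ≈ 28.286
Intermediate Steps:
A(k) = 9/7 + k/7
p(T) = 9/7 + 6*T (p(T) = 6*T + (9/7 + (0/T)/7) = 6*T + (9/7 + (⅐)*0) = 6*T + (9/7 + 0) = 6*T + 9/7 = 9/7 + 6*T)
h(f, K) = 2/7 + 6*K (h(f, K) = (9/7 + 6*K) - 1*1 = (9/7 + 6*K) - 1 = 2/7 + 6*K)
h(b, M(2)) - 4*(-4) = (2/7 + 6*2) - 4*(-4) = (2/7 + 12) + 16 = 86/7 + 16 = 198/7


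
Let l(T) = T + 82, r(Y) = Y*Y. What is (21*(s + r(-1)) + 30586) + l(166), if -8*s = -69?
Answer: 248289/8 ≈ 31036.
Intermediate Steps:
s = 69/8 (s = -⅛*(-69) = 69/8 ≈ 8.6250)
r(Y) = Y²
l(T) = 82 + T
(21*(s + r(-1)) + 30586) + l(166) = (21*(69/8 + (-1)²) + 30586) + (82 + 166) = (21*(69/8 + 1) + 30586) + 248 = (21*(77/8) + 30586) + 248 = (1617/8 + 30586) + 248 = 246305/8 + 248 = 248289/8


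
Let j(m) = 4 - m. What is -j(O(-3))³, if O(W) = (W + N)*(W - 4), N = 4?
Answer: -1331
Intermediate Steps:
O(W) = (-4 + W)*(4 + W) (O(W) = (W + 4)*(W - 4) = (4 + W)*(-4 + W) = (-4 + W)*(4 + W))
-j(O(-3))³ = -(4 - (-16 + (-3)²))³ = -(4 - (-16 + 9))³ = -(4 - 1*(-7))³ = -(4 + 7)³ = -1*11³ = -1*1331 = -1331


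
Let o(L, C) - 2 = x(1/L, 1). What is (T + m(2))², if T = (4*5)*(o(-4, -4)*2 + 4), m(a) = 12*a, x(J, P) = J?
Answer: 30276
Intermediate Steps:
o(L, C) = 2 + 1/L
T = 150 (T = (4*5)*((2 + 1/(-4))*2 + 4) = 20*((2 - ¼)*2 + 4) = 20*((7/4)*2 + 4) = 20*(7/2 + 4) = 20*(15/2) = 150)
(T + m(2))² = (150 + 12*2)² = (150 + 24)² = 174² = 30276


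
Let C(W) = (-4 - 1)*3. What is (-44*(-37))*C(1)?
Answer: -24420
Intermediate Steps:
C(W) = -15 (C(W) = -5*3 = -15)
(-44*(-37))*C(1) = -44*(-37)*(-15) = 1628*(-15) = -24420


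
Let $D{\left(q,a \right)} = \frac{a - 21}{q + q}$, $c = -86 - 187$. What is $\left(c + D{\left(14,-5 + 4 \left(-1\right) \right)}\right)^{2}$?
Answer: $\frac{14722569}{196} \approx 75115.0$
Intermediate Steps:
$c = -273$
$D{\left(q,a \right)} = \frac{-21 + a}{2 q}$
$\left(c + D{\left(14,-5 + 4 \left(-1\right) \right)}\right)^{2} = \left(-273 + \frac{-21 + \left(-5 + 4 \left(-1\right)\right)}{2 \cdot 14}\right)^{2} = \left(-273 + \frac{1}{2} \cdot \frac{1}{14} \left(-21 - 9\right)\right)^{2} = \left(-273 + \frac{1}{2} \cdot \frac{1}{14} \left(-30\right)\right)^{2} = \left(-273 - \frac{15}{14}\right)^{2} = \left(- \frac{3837}{14}\right)^{2} = \frac{14722569}{196}$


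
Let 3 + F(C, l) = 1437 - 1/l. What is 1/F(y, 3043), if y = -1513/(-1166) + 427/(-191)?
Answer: 3043/4363661 ≈ 0.00069735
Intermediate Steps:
y = -208899/222706 (y = -1513*(-1/1166) + 427*(-1/191) = 1513/1166 - 427/191 = -208899/222706 ≈ -0.93800)
F(C, l) = 1434 - 1/l (F(C, l) = -3 + (1437 - 1/l) = 1434 - 1/l)
1/F(y, 3043) = 1/(1434 - 1/3043) = 1/(4363661/3043) = 3043/4363661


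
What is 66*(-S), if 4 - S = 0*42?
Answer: -264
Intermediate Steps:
S = 4 (S = 4 - 0*42 = 4 - 1*0 = 4 + 0 = 4)
66*(-S) = 66*(-1*4) = 66*(-4) = -264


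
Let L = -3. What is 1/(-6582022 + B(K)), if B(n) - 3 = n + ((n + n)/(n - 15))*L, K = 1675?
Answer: -166/1092338109 ≈ -1.5197e-7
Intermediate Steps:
B(n) = 3 + n - 6*n/(-15 + n) (B(n) = 3 + (n + ((n + n)/(n - 15))*(-3)) = 3 + (n + ((2*n)/(-15 + n))*(-3)) = 3 + (n + (2*n/(-15 + n))*(-3)) = 3 + (n - 6*n/(-15 + n)) = 3 + n - 6*n/(-15 + n))
1/(-6582022 + B(K)) = 1/(-6582022 + (-45 + 1675² - 18*1675)/(-15 + 1675)) = 1/(-6582022 + (-45 + 2805625 - 30150)/1660) = 1/(-6582022 + (1/1660)*2775430) = 1/(-6582022 + 277543/166) = 1/(-1092338109/166) = -166/1092338109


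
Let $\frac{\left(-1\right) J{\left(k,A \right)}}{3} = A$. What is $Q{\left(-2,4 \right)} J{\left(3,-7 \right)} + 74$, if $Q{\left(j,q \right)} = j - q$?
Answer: $-52$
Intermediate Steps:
$J{\left(k,A \right)} = - 3 A$
$Q{\left(-2,4 \right)} J{\left(3,-7 \right)} + 74 = \left(-2 - 4\right) \left(\left(-3\right) \left(-7\right)\right) + 74 = \left(-2 - 4\right) 21 + 74 = \left(-6\right) 21 + 74 = -126 + 74 = -52$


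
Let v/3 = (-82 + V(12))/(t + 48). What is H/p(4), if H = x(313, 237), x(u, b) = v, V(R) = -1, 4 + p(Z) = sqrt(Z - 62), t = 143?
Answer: 498/7067 + 249*I*sqrt(58)/14134 ≈ 0.070468 + 0.13417*I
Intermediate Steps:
p(Z) = -4 + sqrt(-62 + Z) (p(Z) = -4 + sqrt(Z - 62) = -4 + sqrt(-62 + Z))
v = -249/191 (v = 3*((-82 - 1)/(143 + 48)) = 3*(-83/191) = -249/191 ≈ -1.3037)
x(u, b) = -249/191
H = -249/191 ≈ -1.3037
H/p(4) = -249/(191*(-4 + sqrt(-62 + 4))) = -249/(191*(-4 + sqrt(-58))) = -249/(191*(-4 + I*sqrt(58)))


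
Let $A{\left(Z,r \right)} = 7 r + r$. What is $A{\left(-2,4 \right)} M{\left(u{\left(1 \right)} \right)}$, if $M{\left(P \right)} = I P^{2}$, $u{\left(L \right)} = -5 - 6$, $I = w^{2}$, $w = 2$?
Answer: $15488$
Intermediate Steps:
$I = 4$ ($I = 2^{2} = 4$)
$A{\left(Z,r \right)} = 8 r$
$u{\left(L \right)} = -11$ ($u{\left(L \right)} = -5 - 6 = -11$)
$M{\left(P \right)} = 4 P^{2}$
$A{\left(-2,4 \right)} M{\left(u{\left(1 \right)} \right)} = 8 \cdot 4 \cdot 4 \left(-11\right)^{2} = 32 \cdot 4 \cdot 121 = 32 \cdot 484 = 15488$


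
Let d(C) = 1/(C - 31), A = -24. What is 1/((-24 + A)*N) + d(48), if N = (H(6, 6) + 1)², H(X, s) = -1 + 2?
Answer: 175/3264 ≈ 0.053615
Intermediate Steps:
H(X, s) = 1
N = 4 (N = (1 + 1)² = 2² = 4)
d(C) = 1/(-31 + C)
1/((-24 + A)*N) + d(48) = 1/((-24 - 24)*4) + 1/(-31 + 48) = 1/(-48*4) + 1/17 = 1/(-192) + 1/17 = -1/192 + 1/17 = 175/3264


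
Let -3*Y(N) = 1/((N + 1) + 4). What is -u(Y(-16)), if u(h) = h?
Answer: -1/33 ≈ -0.030303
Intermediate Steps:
Y(N) = -1/(3*(5 + N)) (Y(N) = -1/(3*((N + 1) + 4)) = -1/(3*((1 + N) + 4)) = -1/(3*(5 + N)))
-u(Y(-16)) = -(-1)/(15 + 3*(-16)) = -(-1)/(15 - 48) = -(-1)/(-33) = -(-1)*(-1)/33 = -1*1/33 = -1/33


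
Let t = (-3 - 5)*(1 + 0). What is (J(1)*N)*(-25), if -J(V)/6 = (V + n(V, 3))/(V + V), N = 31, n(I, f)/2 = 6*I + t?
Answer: -6975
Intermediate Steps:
t = -8 (t = -8*1 = -8)
n(I, f) = -16 + 12*I (n(I, f) = 2*(6*I - 8) = 2*(-8 + 6*I) = -16 + 12*I)
J(V) = -3*(-16 + 13*V)/V (J(V) = -6*(V + (-16 + 12*V))/(V + V) = -6*(-16 + 13*V)/(2*V) = -6*(-16 + 13*V)*1/(2*V) = -3*(-16 + 13*V)/V)
(J(1)*N)*(-25) = ((-39 + 48/1)*31)*(-25) = ((-39 + 48*1)*31)*(-25) = ((-39 + 48)*31)*(-25) = (9*31)*(-25) = 279*(-25) = -6975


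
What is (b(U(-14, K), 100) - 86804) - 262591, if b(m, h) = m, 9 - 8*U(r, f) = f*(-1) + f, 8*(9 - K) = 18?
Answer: -2795151/8 ≈ -3.4939e+5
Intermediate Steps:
K = 27/4 (K = 9 - ⅛*18 = 9 - 9/4 = 27/4 ≈ 6.7500)
U(r, f) = 9/8 (U(r, f) = 9/8 - (f*(-1) + f)/8 = 9/8 - (-f + f)/8 = 9/8 - ⅛*0 = 9/8 + 0 = 9/8)
(b(U(-14, K), 100) - 86804) - 262591 = (9/8 - 86804) - 262591 = -694423/8 - 262591 = -2795151/8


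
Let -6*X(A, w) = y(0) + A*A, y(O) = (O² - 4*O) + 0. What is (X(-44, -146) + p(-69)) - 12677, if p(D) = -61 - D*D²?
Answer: 946345/3 ≈ 3.1545e+5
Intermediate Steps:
y(O) = O² - 4*O
X(A, w) = -A²/6 (X(A, w) = -(0*(-4 + 0) + A*A)/6 = -(0*(-4) + A²)/6 = -(0 + A²)/6 = -A²/6)
p(D) = -61 - D³
(X(-44, -146) + p(-69)) - 12677 = (-⅙*(-44)² + (-61 - 1*(-69)³)) - 12677 = (-⅙*1936 + (-61 - 1*(-328509))) - 12677 = (-968/3 + (-61 + 328509)) - 12677 = (-968/3 + 328448) - 12677 = 984376/3 - 12677 = 946345/3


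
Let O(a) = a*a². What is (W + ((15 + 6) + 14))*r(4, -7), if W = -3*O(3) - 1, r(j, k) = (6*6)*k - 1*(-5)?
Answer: 11609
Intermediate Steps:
O(a) = a³
r(j, k) = 5 + 36*k (r(j, k) = 36*k + 5 = 5 + 36*k)
W = -82 (W = -3*3³ - 1 = -3*27 - 1 = -81 - 1 = -82)
(W + ((15 + 6) + 14))*r(4, -7) = (-82 + ((15 + 6) + 14))*(5 + 36*(-7)) = (-82 + (21 + 14))*(5 - 252) = (-82 + 35)*(-247) = -47*(-247) = 11609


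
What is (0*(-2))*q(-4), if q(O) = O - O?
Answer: 0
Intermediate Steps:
q(O) = 0
(0*(-2))*q(-4) = (0*(-2))*0 = 0*0 = 0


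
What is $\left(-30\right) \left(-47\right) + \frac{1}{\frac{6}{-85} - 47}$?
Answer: $\frac{5641325}{4001} \approx 1410.0$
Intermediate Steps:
$\left(-30\right) \left(-47\right) + \frac{1}{\frac{6}{-85} - 47} = 1410 + \frac{1}{6 \left(- \frac{1}{85}\right) - 47} = 1410 + \frac{1}{- \frac{6}{85} - 47} = 1410 + \frac{1}{- \frac{4001}{85}} = 1410 - \frac{85}{4001} = \frac{5641325}{4001}$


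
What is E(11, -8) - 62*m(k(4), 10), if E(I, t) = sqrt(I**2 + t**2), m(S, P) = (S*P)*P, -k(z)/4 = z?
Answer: 99200 + sqrt(185) ≈ 99214.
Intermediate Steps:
k(z) = -4*z
m(S, P) = S*P**2 (m(S, P) = (P*S)*P = S*P**2)
E(11, -8) - 62*m(k(4), 10) = sqrt(11**2 + (-8)**2) - 62*(-4*4)*10**2 = sqrt(121 + 64) - (-992)*100 = sqrt(185) - 62*(-1600) = sqrt(185) + 99200 = 99200 + sqrt(185)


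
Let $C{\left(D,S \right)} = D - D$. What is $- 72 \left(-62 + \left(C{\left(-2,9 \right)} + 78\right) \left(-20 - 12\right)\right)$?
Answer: $184176$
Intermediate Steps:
$C{\left(D,S \right)} = 0$
$- 72 \left(-62 + \left(C{\left(-2,9 \right)} + 78\right) \left(-20 - 12\right)\right) = - 72 \left(-62 + \left(0 + 78\right) \left(-20 - 12\right)\right) = - 72 \left(-62 + 78 \left(-32\right)\right) = - 72 \left(-62 - 2496\right) = \left(-72\right) \left(-2558\right) = 184176$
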